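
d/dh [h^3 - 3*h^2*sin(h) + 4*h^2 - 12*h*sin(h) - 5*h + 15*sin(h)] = -3*h^2*cos(h) + 3*h^2 - 6*h*sin(h) - 12*h*cos(h) + 8*h - 12*sin(h) + 15*cos(h) - 5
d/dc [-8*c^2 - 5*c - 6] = -16*c - 5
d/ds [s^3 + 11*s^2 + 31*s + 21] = 3*s^2 + 22*s + 31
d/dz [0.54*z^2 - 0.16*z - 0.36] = 1.08*z - 0.16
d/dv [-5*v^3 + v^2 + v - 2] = -15*v^2 + 2*v + 1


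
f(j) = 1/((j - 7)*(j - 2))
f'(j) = -1/((j - 7)*(j - 2)^2) - 1/((j - 7)^2*(j - 2))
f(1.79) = 0.91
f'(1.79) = 4.53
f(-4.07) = 0.01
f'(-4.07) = 0.00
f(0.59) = 0.11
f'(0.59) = 0.10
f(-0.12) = 0.07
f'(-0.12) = 0.04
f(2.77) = -0.31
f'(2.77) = 0.33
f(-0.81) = 0.05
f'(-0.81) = 0.02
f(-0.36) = 0.06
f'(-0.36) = 0.03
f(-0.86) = 0.04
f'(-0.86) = 0.02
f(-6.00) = 0.01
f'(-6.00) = 0.00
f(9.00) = 0.07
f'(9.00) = -0.05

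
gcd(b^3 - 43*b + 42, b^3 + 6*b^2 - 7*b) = b^2 + 6*b - 7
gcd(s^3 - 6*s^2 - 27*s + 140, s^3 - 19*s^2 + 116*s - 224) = s^2 - 11*s + 28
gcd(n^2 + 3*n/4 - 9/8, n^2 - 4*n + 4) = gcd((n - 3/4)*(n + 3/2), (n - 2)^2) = 1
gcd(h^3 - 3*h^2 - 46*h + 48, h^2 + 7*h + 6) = h + 6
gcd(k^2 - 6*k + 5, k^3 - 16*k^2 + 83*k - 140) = k - 5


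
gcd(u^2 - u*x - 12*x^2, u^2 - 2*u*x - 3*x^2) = 1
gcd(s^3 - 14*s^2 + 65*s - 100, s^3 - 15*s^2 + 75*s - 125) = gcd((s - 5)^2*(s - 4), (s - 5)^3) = s^2 - 10*s + 25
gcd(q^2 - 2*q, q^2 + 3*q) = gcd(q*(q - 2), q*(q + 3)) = q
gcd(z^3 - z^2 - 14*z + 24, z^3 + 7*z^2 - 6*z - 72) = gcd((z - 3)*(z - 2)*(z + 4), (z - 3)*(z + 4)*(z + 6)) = z^2 + z - 12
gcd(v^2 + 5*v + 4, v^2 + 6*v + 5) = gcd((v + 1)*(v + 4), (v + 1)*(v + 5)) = v + 1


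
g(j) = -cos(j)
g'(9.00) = 0.41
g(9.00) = 0.91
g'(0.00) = 0.00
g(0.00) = -1.00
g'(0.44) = 0.43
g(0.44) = -0.90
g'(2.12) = 0.85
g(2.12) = 0.52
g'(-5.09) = 0.93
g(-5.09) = -0.37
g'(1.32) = 0.97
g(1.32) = -0.25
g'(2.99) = 0.15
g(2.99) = 0.99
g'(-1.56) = -1.00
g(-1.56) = -0.01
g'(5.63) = -0.61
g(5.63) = -0.79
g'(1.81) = 0.97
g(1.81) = 0.24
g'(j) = sin(j)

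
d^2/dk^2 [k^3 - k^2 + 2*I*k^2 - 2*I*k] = 6*k - 2 + 4*I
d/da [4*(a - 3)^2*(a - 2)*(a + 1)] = 16*a^3 - 84*a^2 + 104*a + 12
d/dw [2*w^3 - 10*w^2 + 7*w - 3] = 6*w^2 - 20*w + 7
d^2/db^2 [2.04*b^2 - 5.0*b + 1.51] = 4.08000000000000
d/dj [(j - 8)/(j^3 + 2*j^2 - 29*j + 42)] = (j^3 + 2*j^2 - 29*j - (j - 8)*(3*j^2 + 4*j - 29) + 42)/(j^3 + 2*j^2 - 29*j + 42)^2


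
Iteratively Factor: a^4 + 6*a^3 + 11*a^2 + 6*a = (a)*(a^3 + 6*a^2 + 11*a + 6) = a*(a + 2)*(a^2 + 4*a + 3) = a*(a + 2)*(a + 3)*(a + 1)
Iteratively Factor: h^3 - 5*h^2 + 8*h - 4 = (h - 1)*(h^2 - 4*h + 4) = (h - 2)*(h - 1)*(h - 2)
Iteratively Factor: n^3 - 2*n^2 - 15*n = (n - 5)*(n^2 + 3*n) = n*(n - 5)*(n + 3)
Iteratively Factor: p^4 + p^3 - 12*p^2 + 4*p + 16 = (p + 1)*(p^3 - 12*p + 16) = (p - 2)*(p + 1)*(p^2 + 2*p - 8) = (p - 2)^2*(p + 1)*(p + 4)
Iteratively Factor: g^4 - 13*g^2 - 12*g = (g + 3)*(g^3 - 3*g^2 - 4*g) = (g + 1)*(g + 3)*(g^2 - 4*g) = g*(g + 1)*(g + 3)*(g - 4)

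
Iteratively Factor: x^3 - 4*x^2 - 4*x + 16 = (x - 2)*(x^2 - 2*x - 8) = (x - 2)*(x + 2)*(x - 4)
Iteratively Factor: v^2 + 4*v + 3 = (v + 1)*(v + 3)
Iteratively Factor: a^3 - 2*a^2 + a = (a - 1)*(a^2 - a) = (a - 1)^2*(a)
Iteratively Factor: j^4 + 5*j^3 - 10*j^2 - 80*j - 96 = (j + 3)*(j^3 + 2*j^2 - 16*j - 32) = (j + 3)*(j + 4)*(j^2 - 2*j - 8) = (j + 2)*(j + 3)*(j + 4)*(j - 4)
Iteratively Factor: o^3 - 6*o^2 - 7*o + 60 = (o - 4)*(o^2 - 2*o - 15) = (o - 4)*(o + 3)*(o - 5)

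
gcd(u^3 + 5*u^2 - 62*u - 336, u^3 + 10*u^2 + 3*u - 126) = u^2 + 13*u + 42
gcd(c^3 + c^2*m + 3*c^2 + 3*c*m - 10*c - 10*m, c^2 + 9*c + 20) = c + 5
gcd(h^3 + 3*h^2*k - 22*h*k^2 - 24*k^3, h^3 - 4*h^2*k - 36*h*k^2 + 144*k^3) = h^2 + 2*h*k - 24*k^2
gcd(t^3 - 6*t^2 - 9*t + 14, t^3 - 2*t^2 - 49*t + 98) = t - 7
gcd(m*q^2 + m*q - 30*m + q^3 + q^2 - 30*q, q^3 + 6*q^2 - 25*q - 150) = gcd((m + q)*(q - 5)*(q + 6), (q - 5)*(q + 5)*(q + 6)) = q^2 + q - 30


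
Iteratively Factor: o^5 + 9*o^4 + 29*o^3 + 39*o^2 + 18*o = (o + 1)*(o^4 + 8*o^3 + 21*o^2 + 18*o) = (o + 1)*(o + 2)*(o^3 + 6*o^2 + 9*o) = (o + 1)*(o + 2)*(o + 3)*(o^2 + 3*o) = (o + 1)*(o + 2)*(o + 3)^2*(o)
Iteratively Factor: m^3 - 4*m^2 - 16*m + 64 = (m - 4)*(m^2 - 16) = (m - 4)^2*(m + 4)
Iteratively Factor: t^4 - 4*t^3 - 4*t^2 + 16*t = (t)*(t^3 - 4*t^2 - 4*t + 16) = t*(t - 2)*(t^2 - 2*t - 8) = t*(t - 4)*(t - 2)*(t + 2)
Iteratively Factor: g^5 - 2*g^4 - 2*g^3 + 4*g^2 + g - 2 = (g - 1)*(g^4 - g^3 - 3*g^2 + g + 2) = (g - 1)^2*(g^3 - 3*g - 2) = (g - 1)^2*(g + 1)*(g^2 - g - 2) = (g - 2)*(g - 1)^2*(g + 1)*(g + 1)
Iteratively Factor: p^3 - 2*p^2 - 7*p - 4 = (p - 4)*(p^2 + 2*p + 1) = (p - 4)*(p + 1)*(p + 1)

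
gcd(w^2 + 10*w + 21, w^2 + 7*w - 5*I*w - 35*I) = w + 7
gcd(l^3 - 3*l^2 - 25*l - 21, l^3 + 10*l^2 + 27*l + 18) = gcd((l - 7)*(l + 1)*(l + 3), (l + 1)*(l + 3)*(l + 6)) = l^2 + 4*l + 3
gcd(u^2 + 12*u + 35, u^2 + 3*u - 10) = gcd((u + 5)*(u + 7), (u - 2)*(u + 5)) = u + 5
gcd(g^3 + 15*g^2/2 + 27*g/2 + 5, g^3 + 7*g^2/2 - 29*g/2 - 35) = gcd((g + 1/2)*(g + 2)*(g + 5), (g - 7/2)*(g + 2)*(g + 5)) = g^2 + 7*g + 10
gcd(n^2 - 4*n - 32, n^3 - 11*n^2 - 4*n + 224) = n^2 - 4*n - 32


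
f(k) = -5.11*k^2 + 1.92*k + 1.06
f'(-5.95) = 62.73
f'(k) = 1.92 - 10.22*k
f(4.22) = -81.84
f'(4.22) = -41.21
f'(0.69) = -5.13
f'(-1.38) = 16.02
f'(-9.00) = 93.90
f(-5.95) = -191.27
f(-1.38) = -11.32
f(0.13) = 1.22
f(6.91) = -229.67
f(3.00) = -39.17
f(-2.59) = -38.19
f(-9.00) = -430.13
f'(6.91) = -68.70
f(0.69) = -0.05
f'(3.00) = -28.74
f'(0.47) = -2.88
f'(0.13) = 0.59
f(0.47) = 0.83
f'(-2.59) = 28.39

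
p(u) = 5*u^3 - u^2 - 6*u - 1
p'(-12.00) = 2178.00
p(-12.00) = -8713.00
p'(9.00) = 1191.00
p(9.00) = 3509.00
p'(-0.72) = 3.22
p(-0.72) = 0.94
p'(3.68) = 189.78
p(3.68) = 212.56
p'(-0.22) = -4.83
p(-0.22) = 0.22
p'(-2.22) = 72.37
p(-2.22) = -47.31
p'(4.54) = 294.09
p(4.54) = 419.03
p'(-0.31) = -3.94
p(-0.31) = 0.61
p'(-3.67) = 203.37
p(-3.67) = -239.60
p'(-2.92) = 127.74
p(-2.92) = -116.49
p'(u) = 15*u^2 - 2*u - 6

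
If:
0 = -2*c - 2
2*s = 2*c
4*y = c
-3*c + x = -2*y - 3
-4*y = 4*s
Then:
No Solution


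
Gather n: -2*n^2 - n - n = -2*n^2 - 2*n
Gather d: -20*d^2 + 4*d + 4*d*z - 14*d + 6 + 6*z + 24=-20*d^2 + d*(4*z - 10) + 6*z + 30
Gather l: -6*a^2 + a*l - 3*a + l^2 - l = -6*a^2 - 3*a + l^2 + l*(a - 1)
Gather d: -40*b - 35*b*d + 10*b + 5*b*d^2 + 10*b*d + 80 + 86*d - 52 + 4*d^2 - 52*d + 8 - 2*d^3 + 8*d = -30*b - 2*d^3 + d^2*(5*b + 4) + d*(42 - 25*b) + 36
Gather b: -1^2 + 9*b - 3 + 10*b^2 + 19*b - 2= 10*b^2 + 28*b - 6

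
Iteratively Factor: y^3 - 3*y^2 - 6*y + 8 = (y - 1)*(y^2 - 2*y - 8) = (y - 4)*(y - 1)*(y + 2)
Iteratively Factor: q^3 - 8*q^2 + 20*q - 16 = (q - 2)*(q^2 - 6*q + 8) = (q - 2)^2*(q - 4)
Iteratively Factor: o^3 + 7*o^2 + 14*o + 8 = (o + 2)*(o^2 + 5*o + 4) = (o + 1)*(o + 2)*(o + 4)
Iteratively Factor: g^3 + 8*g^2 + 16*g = (g + 4)*(g^2 + 4*g) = (g + 4)^2*(g)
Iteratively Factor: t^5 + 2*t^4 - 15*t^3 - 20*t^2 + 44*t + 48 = (t - 2)*(t^4 + 4*t^3 - 7*t^2 - 34*t - 24) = (t - 2)*(t + 4)*(t^3 - 7*t - 6) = (t - 2)*(t + 2)*(t + 4)*(t^2 - 2*t - 3) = (t - 2)*(t + 1)*(t + 2)*(t + 4)*(t - 3)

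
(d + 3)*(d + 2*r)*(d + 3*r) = d^3 + 5*d^2*r + 3*d^2 + 6*d*r^2 + 15*d*r + 18*r^2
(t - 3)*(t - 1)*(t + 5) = t^3 + t^2 - 17*t + 15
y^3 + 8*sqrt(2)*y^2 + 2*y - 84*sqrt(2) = (y - 2*sqrt(2))*(y + 3*sqrt(2))*(y + 7*sqrt(2))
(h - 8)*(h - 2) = h^2 - 10*h + 16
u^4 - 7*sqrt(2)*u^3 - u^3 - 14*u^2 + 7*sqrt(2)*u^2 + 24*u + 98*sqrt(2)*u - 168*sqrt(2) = (u - 3)*(u - 2)*(u + 4)*(u - 7*sqrt(2))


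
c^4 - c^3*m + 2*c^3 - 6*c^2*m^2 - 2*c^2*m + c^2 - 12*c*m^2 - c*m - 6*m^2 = (c + 1)^2*(c - 3*m)*(c + 2*m)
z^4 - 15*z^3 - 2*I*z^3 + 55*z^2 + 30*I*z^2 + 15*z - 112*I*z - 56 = (z - 8)*(z - 7)*(z - I)^2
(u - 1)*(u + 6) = u^2 + 5*u - 6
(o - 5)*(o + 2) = o^2 - 3*o - 10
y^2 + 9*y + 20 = (y + 4)*(y + 5)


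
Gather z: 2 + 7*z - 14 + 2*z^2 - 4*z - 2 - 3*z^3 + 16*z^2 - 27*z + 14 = -3*z^3 + 18*z^2 - 24*z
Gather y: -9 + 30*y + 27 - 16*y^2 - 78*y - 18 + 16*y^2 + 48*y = 0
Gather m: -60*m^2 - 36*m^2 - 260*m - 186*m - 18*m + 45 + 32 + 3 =-96*m^2 - 464*m + 80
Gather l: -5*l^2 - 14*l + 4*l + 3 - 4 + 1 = -5*l^2 - 10*l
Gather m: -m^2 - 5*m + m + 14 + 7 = -m^2 - 4*m + 21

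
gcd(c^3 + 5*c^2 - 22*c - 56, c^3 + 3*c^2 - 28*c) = c^2 + 3*c - 28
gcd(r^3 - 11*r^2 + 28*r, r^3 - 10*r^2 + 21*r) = r^2 - 7*r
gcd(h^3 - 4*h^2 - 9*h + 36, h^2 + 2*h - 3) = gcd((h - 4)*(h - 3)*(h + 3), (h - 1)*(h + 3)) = h + 3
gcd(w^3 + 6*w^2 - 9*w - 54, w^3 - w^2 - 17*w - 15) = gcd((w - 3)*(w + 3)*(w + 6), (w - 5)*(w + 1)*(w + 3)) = w + 3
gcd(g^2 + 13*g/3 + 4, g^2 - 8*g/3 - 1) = 1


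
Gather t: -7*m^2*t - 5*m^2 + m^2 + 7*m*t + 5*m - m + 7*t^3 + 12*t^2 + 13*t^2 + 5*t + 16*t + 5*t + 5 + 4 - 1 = -4*m^2 + 4*m + 7*t^3 + 25*t^2 + t*(-7*m^2 + 7*m + 26) + 8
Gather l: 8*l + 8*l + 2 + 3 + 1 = 16*l + 6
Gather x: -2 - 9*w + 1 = -9*w - 1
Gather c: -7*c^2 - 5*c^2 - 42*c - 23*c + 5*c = -12*c^2 - 60*c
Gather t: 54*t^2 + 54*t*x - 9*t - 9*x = 54*t^2 + t*(54*x - 9) - 9*x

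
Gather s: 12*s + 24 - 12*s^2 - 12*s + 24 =48 - 12*s^2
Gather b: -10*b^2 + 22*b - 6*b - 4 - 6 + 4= -10*b^2 + 16*b - 6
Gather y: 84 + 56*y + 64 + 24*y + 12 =80*y + 160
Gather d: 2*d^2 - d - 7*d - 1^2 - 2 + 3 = 2*d^2 - 8*d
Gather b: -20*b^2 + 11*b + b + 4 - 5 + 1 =-20*b^2 + 12*b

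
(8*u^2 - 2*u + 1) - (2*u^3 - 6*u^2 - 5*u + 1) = -2*u^3 + 14*u^2 + 3*u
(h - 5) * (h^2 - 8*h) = h^3 - 13*h^2 + 40*h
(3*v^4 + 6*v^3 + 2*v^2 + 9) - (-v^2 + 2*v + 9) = 3*v^4 + 6*v^3 + 3*v^2 - 2*v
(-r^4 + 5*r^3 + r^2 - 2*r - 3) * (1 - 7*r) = 7*r^5 - 36*r^4 - 2*r^3 + 15*r^2 + 19*r - 3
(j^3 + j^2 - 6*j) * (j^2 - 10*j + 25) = j^5 - 9*j^4 + 9*j^3 + 85*j^2 - 150*j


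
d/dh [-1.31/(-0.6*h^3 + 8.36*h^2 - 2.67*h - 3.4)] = (-2.358*h^2 + 21.9032*h - 3.4977)/(0.6*h^3 - 8.36*h^2 + 2.67*h + 3.4)^2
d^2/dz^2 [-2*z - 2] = 0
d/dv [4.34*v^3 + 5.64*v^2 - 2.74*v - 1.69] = 13.02*v^2 + 11.28*v - 2.74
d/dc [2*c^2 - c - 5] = 4*c - 1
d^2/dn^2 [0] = 0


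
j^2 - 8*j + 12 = (j - 6)*(j - 2)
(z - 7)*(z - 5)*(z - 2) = z^3 - 14*z^2 + 59*z - 70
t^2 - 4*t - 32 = (t - 8)*(t + 4)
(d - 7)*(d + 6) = d^2 - d - 42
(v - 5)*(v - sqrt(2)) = v^2 - 5*v - sqrt(2)*v + 5*sqrt(2)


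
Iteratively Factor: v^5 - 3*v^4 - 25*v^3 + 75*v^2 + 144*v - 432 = (v + 3)*(v^4 - 6*v^3 - 7*v^2 + 96*v - 144) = (v - 4)*(v + 3)*(v^3 - 2*v^2 - 15*v + 36) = (v - 4)*(v + 3)*(v + 4)*(v^2 - 6*v + 9) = (v - 4)*(v - 3)*(v + 3)*(v + 4)*(v - 3)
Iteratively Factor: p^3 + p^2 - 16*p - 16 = (p - 4)*(p^2 + 5*p + 4) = (p - 4)*(p + 4)*(p + 1)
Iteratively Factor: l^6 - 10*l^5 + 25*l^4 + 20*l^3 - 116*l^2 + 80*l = (l - 1)*(l^5 - 9*l^4 + 16*l^3 + 36*l^2 - 80*l) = (l - 1)*(l + 2)*(l^4 - 11*l^3 + 38*l^2 - 40*l) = (l - 2)*(l - 1)*(l + 2)*(l^3 - 9*l^2 + 20*l) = (l - 5)*(l - 2)*(l - 1)*(l + 2)*(l^2 - 4*l) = l*(l - 5)*(l - 2)*(l - 1)*(l + 2)*(l - 4)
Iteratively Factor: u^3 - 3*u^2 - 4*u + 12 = (u - 2)*(u^2 - u - 6) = (u - 2)*(u + 2)*(u - 3)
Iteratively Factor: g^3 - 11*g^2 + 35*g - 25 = (g - 1)*(g^2 - 10*g + 25) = (g - 5)*(g - 1)*(g - 5)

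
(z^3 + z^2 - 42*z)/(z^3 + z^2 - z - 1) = z*(z^2 + z - 42)/(z^3 + z^2 - z - 1)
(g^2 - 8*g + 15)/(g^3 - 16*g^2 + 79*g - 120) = 1/(g - 8)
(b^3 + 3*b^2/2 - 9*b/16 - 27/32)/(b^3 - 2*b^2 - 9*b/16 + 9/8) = (b + 3/2)/(b - 2)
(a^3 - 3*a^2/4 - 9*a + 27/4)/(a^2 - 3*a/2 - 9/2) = (4*a^2 + 9*a - 9)/(2*(2*a + 3))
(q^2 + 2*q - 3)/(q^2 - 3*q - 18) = (q - 1)/(q - 6)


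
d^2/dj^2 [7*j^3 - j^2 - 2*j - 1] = 42*j - 2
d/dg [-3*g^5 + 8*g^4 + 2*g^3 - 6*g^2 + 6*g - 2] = -15*g^4 + 32*g^3 + 6*g^2 - 12*g + 6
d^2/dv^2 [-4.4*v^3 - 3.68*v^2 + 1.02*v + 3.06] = -26.4*v - 7.36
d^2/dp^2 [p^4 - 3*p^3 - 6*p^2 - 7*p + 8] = 12*p^2 - 18*p - 12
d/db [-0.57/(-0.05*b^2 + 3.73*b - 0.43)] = (2.1261 - 0.057*b)/(0.05*b^2 - 3.73*b + 0.43)^2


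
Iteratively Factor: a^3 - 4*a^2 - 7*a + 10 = (a + 2)*(a^2 - 6*a + 5) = (a - 1)*(a + 2)*(a - 5)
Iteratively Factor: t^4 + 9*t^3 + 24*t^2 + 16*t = (t + 4)*(t^3 + 5*t^2 + 4*t) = t*(t + 4)*(t^2 + 5*t + 4) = t*(t + 1)*(t + 4)*(t + 4)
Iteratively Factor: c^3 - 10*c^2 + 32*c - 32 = (c - 4)*(c^2 - 6*c + 8) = (c - 4)^2*(c - 2)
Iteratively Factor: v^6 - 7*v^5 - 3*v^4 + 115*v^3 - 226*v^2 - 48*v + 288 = (v - 4)*(v^5 - 3*v^4 - 15*v^3 + 55*v^2 - 6*v - 72) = (v - 4)*(v - 3)*(v^4 - 15*v^2 + 10*v + 24) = (v - 4)*(v - 3)^2*(v^3 + 3*v^2 - 6*v - 8) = (v - 4)*(v - 3)^2*(v - 2)*(v^2 + 5*v + 4) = (v - 4)*(v - 3)^2*(v - 2)*(v + 1)*(v + 4)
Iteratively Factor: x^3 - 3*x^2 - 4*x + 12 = (x - 3)*(x^2 - 4) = (x - 3)*(x - 2)*(x + 2)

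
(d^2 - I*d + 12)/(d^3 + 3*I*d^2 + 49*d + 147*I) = (d - 4*I)/(d^2 + 49)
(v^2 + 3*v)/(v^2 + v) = (v + 3)/(v + 1)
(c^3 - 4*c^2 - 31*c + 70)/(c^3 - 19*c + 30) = (c - 7)/(c - 3)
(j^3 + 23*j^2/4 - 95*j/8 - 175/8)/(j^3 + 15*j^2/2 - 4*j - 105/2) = (j + 5/4)/(j + 3)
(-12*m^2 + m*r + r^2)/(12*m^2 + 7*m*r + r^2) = (-3*m + r)/(3*m + r)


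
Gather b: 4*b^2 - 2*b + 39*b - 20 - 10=4*b^2 + 37*b - 30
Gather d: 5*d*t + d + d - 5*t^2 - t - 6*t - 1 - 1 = d*(5*t + 2) - 5*t^2 - 7*t - 2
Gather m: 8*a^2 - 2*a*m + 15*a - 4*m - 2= 8*a^2 + 15*a + m*(-2*a - 4) - 2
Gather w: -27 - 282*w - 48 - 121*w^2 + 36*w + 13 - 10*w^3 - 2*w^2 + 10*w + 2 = -10*w^3 - 123*w^2 - 236*w - 60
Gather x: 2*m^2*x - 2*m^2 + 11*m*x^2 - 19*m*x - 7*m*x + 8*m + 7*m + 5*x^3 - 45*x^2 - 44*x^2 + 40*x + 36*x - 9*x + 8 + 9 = -2*m^2 + 15*m + 5*x^3 + x^2*(11*m - 89) + x*(2*m^2 - 26*m + 67) + 17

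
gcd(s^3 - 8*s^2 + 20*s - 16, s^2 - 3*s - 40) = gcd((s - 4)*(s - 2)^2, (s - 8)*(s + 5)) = 1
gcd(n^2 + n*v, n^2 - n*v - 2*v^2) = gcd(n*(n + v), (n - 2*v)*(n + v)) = n + v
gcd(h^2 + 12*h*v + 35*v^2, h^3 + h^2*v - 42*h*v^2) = h + 7*v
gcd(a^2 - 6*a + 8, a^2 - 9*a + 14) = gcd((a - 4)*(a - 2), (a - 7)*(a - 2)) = a - 2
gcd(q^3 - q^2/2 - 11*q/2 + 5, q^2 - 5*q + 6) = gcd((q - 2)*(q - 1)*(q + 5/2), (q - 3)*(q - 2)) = q - 2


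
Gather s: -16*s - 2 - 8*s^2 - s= -8*s^2 - 17*s - 2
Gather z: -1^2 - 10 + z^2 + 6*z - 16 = z^2 + 6*z - 27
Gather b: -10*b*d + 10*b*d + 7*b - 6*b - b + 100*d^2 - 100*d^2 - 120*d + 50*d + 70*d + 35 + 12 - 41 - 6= 0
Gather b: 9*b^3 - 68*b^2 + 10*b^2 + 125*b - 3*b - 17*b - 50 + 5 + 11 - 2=9*b^3 - 58*b^2 + 105*b - 36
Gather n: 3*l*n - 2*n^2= 3*l*n - 2*n^2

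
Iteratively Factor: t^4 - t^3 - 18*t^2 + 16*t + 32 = (t + 1)*(t^3 - 2*t^2 - 16*t + 32) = (t - 2)*(t + 1)*(t^2 - 16) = (t - 4)*(t - 2)*(t + 1)*(t + 4)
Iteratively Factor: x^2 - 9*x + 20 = (x - 5)*(x - 4)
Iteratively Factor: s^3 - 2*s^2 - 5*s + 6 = (s - 3)*(s^2 + s - 2) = (s - 3)*(s + 2)*(s - 1)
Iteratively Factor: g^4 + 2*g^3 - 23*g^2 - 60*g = (g)*(g^3 + 2*g^2 - 23*g - 60) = g*(g + 4)*(g^2 - 2*g - 15) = g*(g - 5)*(g + 4)*(g + 3)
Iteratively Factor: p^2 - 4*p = (p)*(p - 4)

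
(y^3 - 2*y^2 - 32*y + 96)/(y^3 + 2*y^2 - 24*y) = (y - 4)/y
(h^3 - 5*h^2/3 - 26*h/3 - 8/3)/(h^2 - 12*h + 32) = (3*h^2 + 7*h + 2)/(3*(h - 8))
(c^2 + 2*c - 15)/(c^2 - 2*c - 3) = (c + 5)/(c + 1)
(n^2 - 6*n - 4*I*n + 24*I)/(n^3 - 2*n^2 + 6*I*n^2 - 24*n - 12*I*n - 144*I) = (n - 4*I)/(n^2 + n*(4 + 6*I) + 24*I)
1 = 1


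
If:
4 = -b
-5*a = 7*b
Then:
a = 28/5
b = -4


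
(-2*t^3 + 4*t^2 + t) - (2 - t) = -2*t^3 + 4*t^2 + 2*t - 2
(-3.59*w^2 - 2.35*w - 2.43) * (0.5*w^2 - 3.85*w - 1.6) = -1.795*w^4 + 12.6465*w^3 + 13.5765*w^2 + 13.1155*w + 3.888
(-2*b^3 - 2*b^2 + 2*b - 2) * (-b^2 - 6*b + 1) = 2*b^5 + 14*b^4 + 8*b^3 - 12*b^2 + 14*b - 2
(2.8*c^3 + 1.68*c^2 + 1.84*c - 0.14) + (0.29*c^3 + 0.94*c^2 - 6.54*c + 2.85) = 3.09*c^3 + 2.62*c^2 - 4.7*c + 2.71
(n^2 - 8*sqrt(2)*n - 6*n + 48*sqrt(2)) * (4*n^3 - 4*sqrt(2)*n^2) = 4*n^5 - 36*sqrt(2)*n^4 - 24*n^4 + 64*n^3 + 216*sqrt(2)*n^3 - 384*n^2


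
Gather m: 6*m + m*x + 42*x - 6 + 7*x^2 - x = m*(x + 6) + 7*x^2 + 41*x - 6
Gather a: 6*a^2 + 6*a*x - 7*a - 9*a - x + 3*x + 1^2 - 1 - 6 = 6*a^2 + a*(6*x - 16) + 2*x - 6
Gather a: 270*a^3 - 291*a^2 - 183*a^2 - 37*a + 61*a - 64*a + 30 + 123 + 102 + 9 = 270*a^3 - 474*a^2 - 40*a + 264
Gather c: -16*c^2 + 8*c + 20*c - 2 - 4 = -16*c^2 + 28*c - 6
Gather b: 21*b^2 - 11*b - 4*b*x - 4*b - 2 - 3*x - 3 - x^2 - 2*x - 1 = 21*b^2 + b*(-4*x - 15) - x^2 - 5*x - 6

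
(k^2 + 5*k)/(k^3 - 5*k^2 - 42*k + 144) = k*(k + 5)/(k^3 - 5*k^2 - 42*k + 144)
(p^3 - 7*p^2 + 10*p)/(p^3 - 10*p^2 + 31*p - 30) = p/(p - 3)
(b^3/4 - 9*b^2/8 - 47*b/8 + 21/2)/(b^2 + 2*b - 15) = (2*b^3 - 9*b^2 - 47*b + 84)/(8*(b^2 + 2*b - 15))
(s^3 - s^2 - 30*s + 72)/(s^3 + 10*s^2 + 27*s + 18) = (s^2 - 7*s + 12)/(s^2 + 4*s + 3)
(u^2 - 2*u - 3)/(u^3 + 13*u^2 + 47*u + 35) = (u - 3)/(u^2 + 12*u + 35)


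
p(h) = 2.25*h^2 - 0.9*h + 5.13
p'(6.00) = 26.10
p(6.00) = 80.73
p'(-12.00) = -54.90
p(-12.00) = 339.93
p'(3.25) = 13.72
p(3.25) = 25.97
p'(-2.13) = -10.48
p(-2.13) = 17.26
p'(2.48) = 10.26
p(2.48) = 16.74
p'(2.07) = 8.42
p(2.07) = 12.91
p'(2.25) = 9.22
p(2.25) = 14.50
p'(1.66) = 6.57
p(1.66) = 9.84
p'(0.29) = 0.40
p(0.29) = 5.06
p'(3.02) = 12.69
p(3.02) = 22.93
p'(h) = 4.5*h - 0.9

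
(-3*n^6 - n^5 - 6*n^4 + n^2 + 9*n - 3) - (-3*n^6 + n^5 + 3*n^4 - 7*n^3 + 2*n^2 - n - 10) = -2*n^5 - 9*n^4 + 7*n^3 - n^2 + 10*n + 7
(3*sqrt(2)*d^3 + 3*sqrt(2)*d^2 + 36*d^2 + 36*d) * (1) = 3*sqrt(2)*d^3 + 3*sqrt(2)*d^2 + 36*d^2 + 36*d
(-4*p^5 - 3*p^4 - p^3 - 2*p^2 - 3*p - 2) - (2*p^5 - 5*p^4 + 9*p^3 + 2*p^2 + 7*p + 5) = -6*p^5 + 2*p^4 - 10*p^3 - 4*p^2 - 10*p - 7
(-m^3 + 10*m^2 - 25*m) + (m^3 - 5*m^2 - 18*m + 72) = 5*m^2 - 43*m + 72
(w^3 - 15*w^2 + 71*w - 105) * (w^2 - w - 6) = w^5 - 16*w^4 + 80*w^3 - 86*w^2 - 321*w + 630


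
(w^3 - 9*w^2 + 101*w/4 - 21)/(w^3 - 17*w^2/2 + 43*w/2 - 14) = (w - 3/2)/(w - 1)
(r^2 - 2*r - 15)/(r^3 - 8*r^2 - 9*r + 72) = (r - 5)/(r^2 - 11*r + 24)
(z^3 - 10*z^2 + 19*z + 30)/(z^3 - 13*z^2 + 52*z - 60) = (z + 1)/(z - 2)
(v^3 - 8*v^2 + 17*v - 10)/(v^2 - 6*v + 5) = v - 2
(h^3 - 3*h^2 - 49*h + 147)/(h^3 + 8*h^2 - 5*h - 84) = (h - 7)/(h + 4)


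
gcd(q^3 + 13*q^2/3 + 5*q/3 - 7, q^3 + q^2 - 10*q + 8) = q - 1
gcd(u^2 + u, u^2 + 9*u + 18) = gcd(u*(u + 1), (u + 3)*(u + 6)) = 1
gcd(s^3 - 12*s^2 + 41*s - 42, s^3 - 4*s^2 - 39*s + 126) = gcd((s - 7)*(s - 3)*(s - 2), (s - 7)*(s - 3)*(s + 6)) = s^2 - 10*s + 21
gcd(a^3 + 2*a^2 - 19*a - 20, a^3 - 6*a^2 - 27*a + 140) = a^2 + a - 20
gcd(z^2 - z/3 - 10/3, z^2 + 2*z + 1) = 1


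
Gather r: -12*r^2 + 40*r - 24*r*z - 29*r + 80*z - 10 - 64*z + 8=-12*r^2 + r*(11 - 24*z) + 16*z - 2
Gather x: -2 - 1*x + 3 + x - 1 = 0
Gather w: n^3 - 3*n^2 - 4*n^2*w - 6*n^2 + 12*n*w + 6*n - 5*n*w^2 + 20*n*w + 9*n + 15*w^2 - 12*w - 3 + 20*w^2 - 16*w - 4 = n^3 - 9*n^2 + 15*n + w^2*(35 - 5*n) + w*(-4*n^2 + 32*n - 28) - 7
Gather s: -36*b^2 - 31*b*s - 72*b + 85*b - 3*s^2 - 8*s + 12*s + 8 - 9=-36*b^2 + 13*b - 3*s^2 + s*(4 - 31*b) - 1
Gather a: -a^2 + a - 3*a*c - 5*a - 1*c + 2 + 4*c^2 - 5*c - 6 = -a^2 + a*(-3*c - 4) + 4*c^2 - 6*c - 4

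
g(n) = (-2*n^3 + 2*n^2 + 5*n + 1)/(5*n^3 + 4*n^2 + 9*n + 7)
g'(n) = (-15*n^2 - 8*n - 9)*(-2*n^3 + 2*n^2 + 5*n + 1)/(5*n^3 + 4*n^2 + 9*n + 7)^2 + (-6*n^2 + 4*n + 5)/(5*n^3 + 4*n^2 + 9*n + 7) = (-18*n^4 - 86*n^3 - 59*n^2 + 20*n + 26)/(25*n^6 + 40*n^5 + 106*n^4 + 142*n^3 + 137*n^2 + 126*n + 49)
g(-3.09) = -0.49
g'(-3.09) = 0.02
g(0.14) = 0.21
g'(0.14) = 0.39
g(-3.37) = -0.49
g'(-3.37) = 0.01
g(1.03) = 0.23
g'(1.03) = -0.19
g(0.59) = 0.29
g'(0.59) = -0.01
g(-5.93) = -0.48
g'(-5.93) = -0.01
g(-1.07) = -0.09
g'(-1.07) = 1.08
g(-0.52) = -0.29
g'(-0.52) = 1.43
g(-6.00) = -0.48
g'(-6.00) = -0.00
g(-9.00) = -0.46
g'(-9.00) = -0.00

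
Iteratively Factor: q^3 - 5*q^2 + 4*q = (q)*(q^2 - 5*q + 4) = q*(q - 1)*(q - 4)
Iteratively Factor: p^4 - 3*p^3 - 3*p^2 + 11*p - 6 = (p + 2)*(p^3 - 5*p^2 + 7*p - 3) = (p - 3)*(p + 2)*(p^2 - 2*p + 1) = (p - 3)*(p - 1)*(p + 2)*(p - 1)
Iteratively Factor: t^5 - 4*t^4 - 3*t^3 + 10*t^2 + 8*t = (t - 4)*(t^4 - 3*t^2 - 2*t) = (t - 4)*(t + 1)*(t^3 - t^2 - 2*t) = (t - 4)*(t - 2)*(t + 1)*(t^2 + t) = (t - 4)*(t - 2)*(t + 1)^2*(t)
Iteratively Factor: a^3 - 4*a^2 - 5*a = (a - 5)*(a^2 + a) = (a - 5)*(a + 1)*(a)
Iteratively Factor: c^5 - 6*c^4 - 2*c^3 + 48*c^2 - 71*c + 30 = (c + 3)*(c^4 - 9*c^3 + 25*c^2 - 27*c + 10) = (c - 5)*(c + 3)*(c^3 - 4*c^2 + 5*c - 2) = (c - 5)*(c - 2)*(c + 3)*(c^2 - 2*c + 1) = (c - 5)*(c - 2)*(c - 1)*(c + 3)*(c - 1)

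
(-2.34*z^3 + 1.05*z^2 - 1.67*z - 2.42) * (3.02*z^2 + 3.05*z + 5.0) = -7.0668*z^5 - 3.966*z^4 - 13.5409*z^3 - 7.1519*z^2 - 15.731*z - 12.1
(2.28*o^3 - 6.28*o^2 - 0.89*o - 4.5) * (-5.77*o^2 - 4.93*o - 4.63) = -13.1556*o^5 + 24.9952*o^4 + 25.5393*o^3 + 59.4291*o^2 + 26.3057*o + 20.835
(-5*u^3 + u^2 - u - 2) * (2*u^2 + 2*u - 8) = -10*u^5 - 8*u^4 + 40*u^3 - 14*u^2 + 4*u + 16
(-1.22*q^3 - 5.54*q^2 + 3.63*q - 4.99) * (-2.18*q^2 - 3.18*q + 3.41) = 2.6596*q^5 + 15.9568*q^4 + 5.5436*q^3 - 19.5566*q^2 + 28.2465*q - 17.0159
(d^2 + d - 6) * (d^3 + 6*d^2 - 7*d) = d^5 + 7*d^4 - 7*d^3 - 43*d^2 + 42*d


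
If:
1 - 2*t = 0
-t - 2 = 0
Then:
No Solution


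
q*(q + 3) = q^2 + 3*q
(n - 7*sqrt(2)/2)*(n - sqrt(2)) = n^2 - 9*sqrt(2)*n/2 + 7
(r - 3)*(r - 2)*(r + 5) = r^3 - 19*r + 30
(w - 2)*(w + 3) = w^2 + w - 6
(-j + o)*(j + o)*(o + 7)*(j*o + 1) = -j^3*o^2 - 7*j^3*o - j^2*o - 7*j^2 + j*o^4 + 7*j*o^3 + o^3 + 7*o^2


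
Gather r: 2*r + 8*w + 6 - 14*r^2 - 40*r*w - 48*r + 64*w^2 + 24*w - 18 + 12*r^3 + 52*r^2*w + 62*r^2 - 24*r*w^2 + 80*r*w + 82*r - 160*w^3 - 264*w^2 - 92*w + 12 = 12*r^3 + r^2*(52*w + 48) + r*(-24*w^2 + 40*w + 36) - 160*w^3 - 200*w^2 - 60*w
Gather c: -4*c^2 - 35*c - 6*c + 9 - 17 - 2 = -4*c^2 - 41*c - 10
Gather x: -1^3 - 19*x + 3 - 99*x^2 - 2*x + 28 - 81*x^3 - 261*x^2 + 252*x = -81*x^3 - 360*x^2 + 231*x + 30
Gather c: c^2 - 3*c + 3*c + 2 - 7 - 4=c^2 - 9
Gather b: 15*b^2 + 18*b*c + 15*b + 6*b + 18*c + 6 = 15*b^2 + b*(18*c + 21) + 18*c + 6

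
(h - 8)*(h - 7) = h^2 - 15*h + 56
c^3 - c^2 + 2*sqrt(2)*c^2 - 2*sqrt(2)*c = c*(c - 1)*(c + 2*sqrt(2))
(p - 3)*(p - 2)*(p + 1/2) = p^3 - 9*p^2/2 + 7*p/2 + 3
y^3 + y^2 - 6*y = y*(y - 2)*(y + 3)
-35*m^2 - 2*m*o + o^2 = (-7*m + o)*(5*m + o)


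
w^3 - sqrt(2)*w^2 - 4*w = w*(w - 2*sqrt(2))*(w + sqrt(2))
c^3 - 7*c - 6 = (c - 3)*(c + 1)*(c + 2)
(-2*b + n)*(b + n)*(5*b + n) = -10*b^3 - 7*b^2*n + 4*b*n^2 + n^3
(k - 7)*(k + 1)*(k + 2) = k^3 - 4*k^2 - 19*k - 14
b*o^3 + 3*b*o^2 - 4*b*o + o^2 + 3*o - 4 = (o - 1)*(o + 4)*(b*o + 1)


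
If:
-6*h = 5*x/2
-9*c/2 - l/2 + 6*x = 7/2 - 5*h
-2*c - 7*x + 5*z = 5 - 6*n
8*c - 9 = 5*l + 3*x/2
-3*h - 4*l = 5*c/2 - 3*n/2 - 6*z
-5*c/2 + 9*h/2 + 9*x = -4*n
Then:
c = -1039566/675799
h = 384490/675799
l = -2602911/675799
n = 993966/675799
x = -922776/675799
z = -2224673/675799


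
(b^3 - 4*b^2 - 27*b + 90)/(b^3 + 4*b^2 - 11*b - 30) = (b - 6)/(b + 2)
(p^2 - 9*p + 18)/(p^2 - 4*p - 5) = (-p^2 + 9*p - 18)/(-p^2 + 4*p + 5)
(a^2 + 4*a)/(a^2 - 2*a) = (a + 4)/(a - 2)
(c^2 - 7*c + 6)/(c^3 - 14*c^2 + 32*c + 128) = (c^2 - 7*c + 6)/(c^3 - 14*c^2 + 32*c + 128)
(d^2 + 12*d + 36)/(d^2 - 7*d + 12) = (d^2 + 12*d + 36)/(d^2 - 7*d + 12)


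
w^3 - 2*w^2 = w^2*(w - 2)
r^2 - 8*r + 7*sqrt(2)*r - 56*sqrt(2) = (r - 8)*(r + 7*sqrt(2))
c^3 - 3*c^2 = c^2*(c - 3)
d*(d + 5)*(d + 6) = d^3 + 11*d^2 + 30*d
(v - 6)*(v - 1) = v^2 - 7*v + 6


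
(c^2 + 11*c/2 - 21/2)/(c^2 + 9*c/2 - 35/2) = (2*c - 3)/(2*c - 5)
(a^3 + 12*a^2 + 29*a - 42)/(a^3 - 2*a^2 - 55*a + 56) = (a + 6)/(a - 8)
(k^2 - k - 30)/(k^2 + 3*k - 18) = (k^2 - k - 30)/(k^2 + 3*k - 18)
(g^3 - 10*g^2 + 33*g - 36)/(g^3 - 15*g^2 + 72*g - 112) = (g^2 - 6*g + 9)/(g^2 - 11*g + 28)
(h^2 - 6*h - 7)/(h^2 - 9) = (h^2 - 6*h - 7)/(h^2 - 9)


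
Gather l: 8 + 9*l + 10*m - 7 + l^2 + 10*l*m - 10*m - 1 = l^2 + l*(10*m + 9)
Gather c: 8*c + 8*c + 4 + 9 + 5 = 16*c + 18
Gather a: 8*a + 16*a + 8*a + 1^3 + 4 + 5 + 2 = 32*a + 12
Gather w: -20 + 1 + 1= -18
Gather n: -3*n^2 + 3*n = -3*n^2 + 3*n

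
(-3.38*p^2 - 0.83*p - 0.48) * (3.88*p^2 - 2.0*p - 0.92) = -13.1144*p^4 + 3.5396*p^3 + 2.9072*p^2 + 1.7236*p + 0.4416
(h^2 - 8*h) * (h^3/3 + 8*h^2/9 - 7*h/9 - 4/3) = h^5/3 - 16*h^4/9 - 71*h^3/9 + 44*h^2/9 + 32*h/3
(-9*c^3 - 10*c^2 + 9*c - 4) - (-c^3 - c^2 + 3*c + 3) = -8*c^3 - 9*c^2 + 6*c - 7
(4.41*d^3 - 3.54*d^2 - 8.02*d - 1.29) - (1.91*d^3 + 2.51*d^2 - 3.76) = 2.5*d^3 - 6.05*d^2 - 8.02*d + 2.47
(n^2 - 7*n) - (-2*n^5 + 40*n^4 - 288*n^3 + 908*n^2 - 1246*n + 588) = 2*n^5 - 40*n^4 + 288*n^3 - 907*n^2 + 1239*n - 588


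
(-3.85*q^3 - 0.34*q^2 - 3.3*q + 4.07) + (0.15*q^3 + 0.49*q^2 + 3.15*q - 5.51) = -3.7*q^3 + 0.15*q^2 - 0.15*q - 1.44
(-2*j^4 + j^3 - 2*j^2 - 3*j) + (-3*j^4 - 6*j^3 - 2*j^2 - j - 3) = -5*j^4 - 5*j^3 - 4*j^2 - 4*j - 3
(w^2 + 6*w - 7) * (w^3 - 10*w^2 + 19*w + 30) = w^5 - 4*w^4 - 48*w^3 + 214*w^2 + 47*w - 210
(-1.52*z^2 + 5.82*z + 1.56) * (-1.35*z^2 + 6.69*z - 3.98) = 2.052*z^4 - 18.0258*z^3 + 42.8794*z^2 - 12.7272*z - 6.2088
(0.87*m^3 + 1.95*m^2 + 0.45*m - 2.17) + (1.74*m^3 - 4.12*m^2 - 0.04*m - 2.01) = 2.61*m^3 - 2.17*m^2 + 0.41*m - 4.18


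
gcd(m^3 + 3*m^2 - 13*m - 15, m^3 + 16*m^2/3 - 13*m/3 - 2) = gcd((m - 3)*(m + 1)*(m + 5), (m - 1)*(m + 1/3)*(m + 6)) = 1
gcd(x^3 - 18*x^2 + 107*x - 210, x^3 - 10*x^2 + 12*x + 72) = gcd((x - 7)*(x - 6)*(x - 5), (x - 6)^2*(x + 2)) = x - 6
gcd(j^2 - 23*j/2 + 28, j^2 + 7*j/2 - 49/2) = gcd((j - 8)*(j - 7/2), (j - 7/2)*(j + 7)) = j - 7/2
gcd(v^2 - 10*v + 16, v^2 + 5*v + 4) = 1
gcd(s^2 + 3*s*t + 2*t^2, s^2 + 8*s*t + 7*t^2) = s + t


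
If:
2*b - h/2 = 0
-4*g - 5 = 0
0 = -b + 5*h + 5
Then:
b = -5/19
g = -5/4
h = -20/19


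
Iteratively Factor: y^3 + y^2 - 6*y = (y + 3)*(y^2 - 2*y) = y*(y + 3)*(y - 2)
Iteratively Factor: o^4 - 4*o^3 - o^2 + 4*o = (o)*(o^3 - 4*o^2 - o + 4) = o*(o - 1)*(o^2 - 3*o - 4) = o*(o - 1)*(o + 1)*(o - 4)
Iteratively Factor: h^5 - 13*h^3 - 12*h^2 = (h)*(h^4 - 13*h^2 - 12*h) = h*(h + 1)*(h^3 - h^2 - 12*h) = h*(h + 1)*(h + 3)*(h^2 - 4*h) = h^2*(h + 1)*(h + 3)*(h - 4)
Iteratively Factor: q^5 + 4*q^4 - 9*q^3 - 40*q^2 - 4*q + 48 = (q - 3)*(q^4 + 7*q^3 + 12*q^2 - 4*q - 16) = (q - 3)*(q + 2)*(q^3 + 5*q^2 + 2*q - 8) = (q - 3)*(q + 2)^2*(q^2 + 3*q - 4) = (q - 3)*(q - 1)*(q + 2)^2*(q + 4)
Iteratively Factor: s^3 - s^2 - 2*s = (s + 1)*(s^2 - 2*s) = s*(s + 1)*(s - 2)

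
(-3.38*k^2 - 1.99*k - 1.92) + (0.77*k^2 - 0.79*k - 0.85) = -2.61*k^2 - 2.78*k - 2.77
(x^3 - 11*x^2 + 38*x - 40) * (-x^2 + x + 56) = -x^5 + 12*x^4 + 7*x^3 - 538*x^2 + 2088*x - 2240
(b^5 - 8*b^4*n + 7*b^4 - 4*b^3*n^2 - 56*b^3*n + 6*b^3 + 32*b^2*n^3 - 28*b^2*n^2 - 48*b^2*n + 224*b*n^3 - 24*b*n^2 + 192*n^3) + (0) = b^5 - 8*b^4*n + 7*b^4 - 4*b^3*n^2 - 56*b^3*n + 6*b^3 + 32*b^2*n^3 - 28*b^2*n^2 - 48*b^2*n + 224*b*n^3 - 24*b*n^2 + 192*n^3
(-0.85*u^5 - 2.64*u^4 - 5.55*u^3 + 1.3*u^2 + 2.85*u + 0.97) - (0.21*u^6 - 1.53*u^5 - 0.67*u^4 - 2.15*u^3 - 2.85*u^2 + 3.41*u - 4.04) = -0.21*u^6 + 0.68*u^5 - 1.97*u^4 - 3.4*u^3 + 4.15*u^2 - 0.56*u + 5.01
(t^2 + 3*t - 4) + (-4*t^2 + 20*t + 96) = -3*t^2 + 23*t + 92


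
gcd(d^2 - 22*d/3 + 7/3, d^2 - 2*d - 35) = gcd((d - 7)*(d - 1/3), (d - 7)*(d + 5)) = d - 7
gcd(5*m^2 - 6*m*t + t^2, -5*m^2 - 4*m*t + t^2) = -5*m + t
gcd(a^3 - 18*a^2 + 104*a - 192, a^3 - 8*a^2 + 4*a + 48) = a^2 - 10*a + 24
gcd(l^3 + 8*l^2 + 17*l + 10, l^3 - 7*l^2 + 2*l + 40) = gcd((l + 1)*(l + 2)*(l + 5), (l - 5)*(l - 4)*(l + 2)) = l + 2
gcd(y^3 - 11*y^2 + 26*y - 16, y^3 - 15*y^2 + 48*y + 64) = y - 8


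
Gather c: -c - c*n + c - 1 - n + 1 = -c*n - n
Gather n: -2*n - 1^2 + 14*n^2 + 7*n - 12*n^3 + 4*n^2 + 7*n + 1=-12*n^3 + 18*n^2 + 12*n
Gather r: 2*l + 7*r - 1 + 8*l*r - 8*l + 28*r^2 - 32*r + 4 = -6*l + 28*r^2 + r*(8*l - 25) + 3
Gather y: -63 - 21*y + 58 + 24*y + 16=3*y + 11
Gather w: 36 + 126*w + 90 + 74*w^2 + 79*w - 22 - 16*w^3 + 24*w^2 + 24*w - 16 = -16*w^3 + 98*w^2 + 229*w + 88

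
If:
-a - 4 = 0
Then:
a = -4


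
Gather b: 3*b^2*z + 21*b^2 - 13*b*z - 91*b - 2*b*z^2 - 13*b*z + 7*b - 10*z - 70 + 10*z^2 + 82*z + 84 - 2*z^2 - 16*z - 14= b^2*(3*z + 21) + b*(-2*z^2 - 26*z - 84) + 8*z^2 + 56*z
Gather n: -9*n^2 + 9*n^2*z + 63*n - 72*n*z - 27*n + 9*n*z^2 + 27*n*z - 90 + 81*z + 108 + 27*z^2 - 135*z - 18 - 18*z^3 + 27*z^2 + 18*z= n^2*(9*z - 9) + n*(9*z^2 - 45*z + 36) - 18*z^3 + 54*z^2 - 36*z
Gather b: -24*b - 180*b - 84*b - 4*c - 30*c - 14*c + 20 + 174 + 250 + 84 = -288*b - 48*c + 528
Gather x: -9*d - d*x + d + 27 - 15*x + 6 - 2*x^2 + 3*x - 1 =-8*d - 2*x^2 + x*(-d - 12) + 32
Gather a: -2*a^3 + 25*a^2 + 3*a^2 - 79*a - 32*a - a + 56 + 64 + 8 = -2*a^3 + 28*a^2 - 112*a + 128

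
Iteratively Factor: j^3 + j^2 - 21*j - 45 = (j + 3)*(j^2 - 2*j - 15) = (j - 5)*(j + 3)*(j + 3)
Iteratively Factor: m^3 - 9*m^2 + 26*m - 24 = (m - 3)*(m^2 - 6*m + 8) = (m - 3)*(m - 2)*(m - 4)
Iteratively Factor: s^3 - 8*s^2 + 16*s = (s - 4)*(s^2 - 4*s) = (s - 4)^2*(s)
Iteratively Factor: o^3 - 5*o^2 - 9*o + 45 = (o + 3)*(o^2 - 8*o + 15) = (o - 5)*(o + 3)*(o - 3)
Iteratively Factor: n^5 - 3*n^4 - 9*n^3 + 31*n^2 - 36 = (n - 3)*(n^4 - 9*n^2 + 4*n + 12) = (n - 3)*(n + 1)*(n^3 - n^2 - 8*n + 12) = (n - 3)*(n + 1)*(n + 3)*(n^2 - 4*n + 4) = (n - 3)*(n - 2)*(n + 1)*(n + 3)*(n - 2)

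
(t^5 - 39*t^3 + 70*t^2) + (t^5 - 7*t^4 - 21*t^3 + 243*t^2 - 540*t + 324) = 2*t^5 - 7*t^4 - 60*t^3 + 313*t^2 - 540*t + 324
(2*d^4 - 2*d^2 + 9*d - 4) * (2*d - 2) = 4*d^5 - 4*d^4 - 4*d^3 + 22*d^2 - 26*d + 8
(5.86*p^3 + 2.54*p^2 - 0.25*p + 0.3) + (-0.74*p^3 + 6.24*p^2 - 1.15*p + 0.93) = 5.12*p^3 + 8.78*p^2 - 1.4*p + 1.23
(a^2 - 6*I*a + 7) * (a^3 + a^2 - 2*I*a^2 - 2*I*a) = a^5 + a^4 - 8*I*a^4 - 5*a^3 - 8*I*a^3 - 5*a^2 - 14*I*a^2 - 14*I*a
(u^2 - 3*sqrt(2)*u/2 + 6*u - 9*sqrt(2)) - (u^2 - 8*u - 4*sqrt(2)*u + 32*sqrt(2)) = 5*sqrt(2)*u/2 + 14*u - 41*sqrt(2)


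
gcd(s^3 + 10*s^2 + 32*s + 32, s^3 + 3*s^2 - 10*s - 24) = s^2 + 6*s + 8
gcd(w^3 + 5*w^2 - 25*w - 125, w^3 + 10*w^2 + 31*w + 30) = w + 5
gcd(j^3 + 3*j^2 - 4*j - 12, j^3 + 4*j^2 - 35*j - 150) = 1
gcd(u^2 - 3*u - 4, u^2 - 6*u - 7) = u + 1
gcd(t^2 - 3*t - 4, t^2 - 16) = t - 4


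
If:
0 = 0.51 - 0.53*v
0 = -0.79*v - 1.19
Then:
No Solution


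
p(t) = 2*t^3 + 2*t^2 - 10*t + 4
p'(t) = 6*t^2 + 4*t - 10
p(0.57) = -0.68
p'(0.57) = -5.77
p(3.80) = 104.62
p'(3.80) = 91.84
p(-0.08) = 4.81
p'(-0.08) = -10.28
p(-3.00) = -2.00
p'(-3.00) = 32.00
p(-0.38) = 7.98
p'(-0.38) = -10.65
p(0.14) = 2.64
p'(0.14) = -9.32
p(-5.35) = -191.52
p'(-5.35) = 140.34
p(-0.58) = 10.08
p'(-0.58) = -10.30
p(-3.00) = -2.00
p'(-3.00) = 32.00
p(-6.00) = -296.00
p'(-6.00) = 182.00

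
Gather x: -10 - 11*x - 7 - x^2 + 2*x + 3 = -x^2 - 9*x - 14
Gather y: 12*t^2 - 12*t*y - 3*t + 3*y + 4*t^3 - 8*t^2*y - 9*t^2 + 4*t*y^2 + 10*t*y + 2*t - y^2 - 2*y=4*t^3 + 3*t^2 - t + y^2*(4*t - 1) + y*(-8*t^2 - 2*t + 1)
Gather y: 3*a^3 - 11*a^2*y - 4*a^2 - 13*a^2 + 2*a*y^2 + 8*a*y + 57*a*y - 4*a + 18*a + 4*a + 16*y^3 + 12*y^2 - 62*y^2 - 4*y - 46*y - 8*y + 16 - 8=3*a^3 - 17*a^2 + 18*a + 16*y^3 + y^2*(2*a - 50) + y*(-11*a^2 + 65*a - 58) + 8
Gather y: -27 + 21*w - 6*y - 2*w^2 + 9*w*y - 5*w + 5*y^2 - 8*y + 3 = -2*w^2 + 16*w + 5*y^2 + y*(9*w - 14) - 24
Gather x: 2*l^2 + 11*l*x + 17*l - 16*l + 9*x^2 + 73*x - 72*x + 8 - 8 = 2*l^2 + l + 9*x^2 + x*(11*l + 1)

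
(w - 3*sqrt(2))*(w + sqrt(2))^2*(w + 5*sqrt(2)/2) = w^4 + 3*sqrt(2)*w^3/2 - 15*w^2 - 31*sqrt(2)*w - 30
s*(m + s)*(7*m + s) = 7*m^2*s + 8*m*s^2 + s^3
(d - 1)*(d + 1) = d^2 - 1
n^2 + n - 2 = (n - 1)*(n + 2)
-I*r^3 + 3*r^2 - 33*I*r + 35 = (r - 5*I)*(r + 7*I)*(-I*r + 1)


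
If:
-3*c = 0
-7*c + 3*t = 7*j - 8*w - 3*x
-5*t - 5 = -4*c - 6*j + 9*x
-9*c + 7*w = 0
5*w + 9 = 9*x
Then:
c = 0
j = -27/17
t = -80/17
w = 0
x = 1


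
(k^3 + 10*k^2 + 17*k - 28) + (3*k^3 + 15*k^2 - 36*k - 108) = 4*k^3 + 25*k^2 - 19*k - 136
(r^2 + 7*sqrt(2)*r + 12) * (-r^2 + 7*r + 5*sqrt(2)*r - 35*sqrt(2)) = -r^4 - 2*sqrt(2)*r^3 + 7*r^3 + 14*sqrt(2)*r^2 + 58*r^2 - 406*r + 60*sqrt(2)*r - 420*sqrt(2)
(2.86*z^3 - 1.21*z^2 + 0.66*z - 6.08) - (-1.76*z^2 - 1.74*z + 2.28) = 2.86*z^3 + 0.55*z^2 + 2.4*z - 8.36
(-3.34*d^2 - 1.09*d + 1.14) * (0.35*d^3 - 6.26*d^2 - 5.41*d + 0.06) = -1.169*d^5 + 20.5269*d^4 + 25.2918*d^3 - 1.4399*d^2 - 6.2328*d + 0.0684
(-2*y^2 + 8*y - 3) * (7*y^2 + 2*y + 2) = -14*y^4 + 52*y^3 - 9*y^2 + 10*y - 6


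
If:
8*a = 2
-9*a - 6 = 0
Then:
No Solution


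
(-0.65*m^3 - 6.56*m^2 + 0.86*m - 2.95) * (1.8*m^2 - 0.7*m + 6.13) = -1.17*m^5 - 11.353*m^4 + 2.1555*m^3 - 46.1248*m^2 + 7.3368*m - 18.0835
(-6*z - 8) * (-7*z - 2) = 42*z^2 + 68*z + 16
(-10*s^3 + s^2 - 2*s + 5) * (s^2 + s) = -10*s^5 - 9*s^4 - s^3 + 3*s^2 + 5*s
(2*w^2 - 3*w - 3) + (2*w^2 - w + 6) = 4*w^2 - 4*w + 3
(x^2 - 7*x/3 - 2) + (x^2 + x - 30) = 2*x^2 - 4*x/3 - 32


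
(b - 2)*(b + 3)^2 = b^3 + 4*b^2 - 3*b - 18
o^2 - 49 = (o - 7)*(o + 7)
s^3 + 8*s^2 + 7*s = s*(s + 1)*(s + 7)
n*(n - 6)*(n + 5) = n^3 - n^2 - 30*n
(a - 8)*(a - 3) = a^2 - 11*a + 24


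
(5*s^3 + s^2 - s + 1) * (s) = 5*s^4 + s^3 - s^2 + s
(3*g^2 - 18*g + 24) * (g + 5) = 3*g^3 - 3*g^2 - 66*g + 120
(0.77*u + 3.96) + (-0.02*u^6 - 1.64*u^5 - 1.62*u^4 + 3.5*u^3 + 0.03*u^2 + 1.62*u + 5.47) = -0.02*u^6 - 1.64*u^5 - 1.62*u^4 + 3.5*u^3 + 0.03*u^2 + 2.39*u + 9.43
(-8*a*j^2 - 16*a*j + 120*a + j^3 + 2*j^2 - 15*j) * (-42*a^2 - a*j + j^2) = 336*a^3*j^2 + 672*a^3*j - 5040*a^3 - 34*a^2*j^3 - 68*a^2*j^2 + 510*a^2*j - 9*a*j^4 - 18*a*j^3 + 135*a*j^2 + j^5 + 2*j^4 - 15*j^3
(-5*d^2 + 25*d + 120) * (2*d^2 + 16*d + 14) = -10*d^4 - 30*d^3 + 570*d^2 + 2270*d + 1680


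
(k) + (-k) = 0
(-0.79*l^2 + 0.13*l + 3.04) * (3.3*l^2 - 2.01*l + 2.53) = -2.607*l^4 + 2.0169*l^3 + 7.772*l^2 - 5.7815*l + 7.6912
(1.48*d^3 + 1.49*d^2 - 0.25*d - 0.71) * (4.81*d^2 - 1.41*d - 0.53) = 7.1188*d^5 + 5.0801*d^4 - 4.0878*d^3 - 3.8523*d^2 + 1.1336*d + 0.3763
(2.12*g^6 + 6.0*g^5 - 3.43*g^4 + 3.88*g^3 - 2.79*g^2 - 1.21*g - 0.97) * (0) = 0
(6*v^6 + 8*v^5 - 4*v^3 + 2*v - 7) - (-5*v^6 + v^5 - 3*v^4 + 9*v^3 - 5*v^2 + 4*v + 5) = 11*v^6 + 7*v^5 + 3*v^4 - 13*v^3 + 5*v^2 - 2*v - 12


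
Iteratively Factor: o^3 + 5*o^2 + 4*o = (o)*(o^2 + 5*o + 4) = o*(o + 4)*(o + 1)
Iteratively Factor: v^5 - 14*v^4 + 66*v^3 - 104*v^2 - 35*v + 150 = (v - 3)*(v^4 - 11*v^3 + 33*v^2 - 5*v - 50) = (v - 3)*(v + 1)*(v^3 - 12*v^2 + 45*v - 50) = (v - 3)*(v - 2)*(v + 1)*(v^2 - 10*v + 25) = (v - 5)*(v - 3)*(v - 2)*(v + 1)*(v - 5)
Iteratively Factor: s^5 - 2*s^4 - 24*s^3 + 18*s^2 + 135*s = (s)*(s^4 - 2*s^3 - 24*s^2 + 18*s + 135) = s*(s - 3)*(s^3 + s^2 - 21*s - 45) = s*(s - 3)*(s + 3)*(s^2 - 2*s - 15) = s*(s - 5)*(s - 3)*(s + 3)*(s + 3)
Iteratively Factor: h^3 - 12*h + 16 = (h + 4)*(h^2 - 4*h + 4) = (h - 2)*(h + 4)*(h - 2)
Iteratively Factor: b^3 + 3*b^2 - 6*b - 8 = (b - 2)*(b^2 + 5*b + 4) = (b - 2)*(b + 1)*(b + 4)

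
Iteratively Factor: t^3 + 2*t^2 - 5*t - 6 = (t + 1)*(t^2 + t - 6) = (t - 2)*(t + 1)*(t + 3)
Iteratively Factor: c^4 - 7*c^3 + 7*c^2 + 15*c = (c - 5)*(c^3 - 2*c^2 - 3*c) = (c - 5)*(c + 1)*(c^2 - 3*c) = c*(c - 5)*(c + 1)*(c - 3)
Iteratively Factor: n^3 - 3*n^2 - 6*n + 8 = (n + 2)*(n^2 - 5*n + 4) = (n - 4)*(n + 2)*(n - 1)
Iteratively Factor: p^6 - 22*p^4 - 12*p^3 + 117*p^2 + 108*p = (p - 3)*(p^5 + 3*p^4 - 13*p^3 - 51*p^2 - 36*p) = p*(p - 3)*(p^4 + 3*p^3 - 13*p^2 - 51*p - 36) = p*(p - 4)*(p - 3)*(p^3 + 7*p^2 + 15*p + 9) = p*(p - 4)*(p - 3)*(p + 3)*(p^2 + 4*p + 3) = p*(p - 4)*(p - 3)*(p + 1)*(p + 3)*(p + 3)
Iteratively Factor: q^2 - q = (q)*(q - 1)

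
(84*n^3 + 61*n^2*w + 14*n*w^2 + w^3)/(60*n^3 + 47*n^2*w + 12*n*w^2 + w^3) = (7*n + w)/(5*n + w)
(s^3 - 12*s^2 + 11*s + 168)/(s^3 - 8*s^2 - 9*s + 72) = (s - 7)/(s - 3)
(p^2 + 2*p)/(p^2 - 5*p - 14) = p/(p - 7)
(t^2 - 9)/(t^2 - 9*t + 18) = (t + 3)/(t - 6)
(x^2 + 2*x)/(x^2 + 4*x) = (x + 2)/(x + 4)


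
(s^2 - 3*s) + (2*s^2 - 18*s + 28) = 3*s^2 - 21*s + 28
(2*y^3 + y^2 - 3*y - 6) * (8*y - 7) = 16*y^4 - 6*y^3 - 31*y^2 - 27*y + 42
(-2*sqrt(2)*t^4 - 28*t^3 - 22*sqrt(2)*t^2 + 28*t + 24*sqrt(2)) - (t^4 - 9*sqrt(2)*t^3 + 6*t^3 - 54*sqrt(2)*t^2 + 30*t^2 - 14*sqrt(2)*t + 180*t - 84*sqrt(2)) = -2*sqrt(2)*t^4 - t^4 - 34*t^3 + 9*sqrt(2)*t^3 - 30*t^2 + 32*sqrt(2)*t^2 - 152*t + 14*sqrt(2)*t + 108*sqrt(2)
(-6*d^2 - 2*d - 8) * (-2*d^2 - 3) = 12*d^4 + 4*d^3 + 34*d^2 + 6*d + 24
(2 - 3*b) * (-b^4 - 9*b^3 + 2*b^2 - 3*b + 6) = 3*b^5 + 25*b^4 - 24*b^3 + 13*b^2 - 24*b + 12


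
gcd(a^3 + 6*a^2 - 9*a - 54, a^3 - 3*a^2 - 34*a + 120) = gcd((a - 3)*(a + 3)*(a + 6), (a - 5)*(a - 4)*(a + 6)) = a + 6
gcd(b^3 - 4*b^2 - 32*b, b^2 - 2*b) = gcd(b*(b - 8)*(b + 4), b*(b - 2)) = b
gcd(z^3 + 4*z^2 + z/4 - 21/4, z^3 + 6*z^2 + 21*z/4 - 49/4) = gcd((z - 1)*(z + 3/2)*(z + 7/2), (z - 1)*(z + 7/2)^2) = z^2 + 5*z/2 - 7/2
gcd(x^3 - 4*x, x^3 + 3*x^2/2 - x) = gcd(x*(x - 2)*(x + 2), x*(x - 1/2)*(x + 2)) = x^2 + 2*x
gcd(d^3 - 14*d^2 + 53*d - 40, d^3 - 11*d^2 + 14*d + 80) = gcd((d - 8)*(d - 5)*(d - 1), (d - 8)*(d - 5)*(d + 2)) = d^2 - 13*d + 40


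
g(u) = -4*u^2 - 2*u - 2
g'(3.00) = -26.00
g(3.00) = -44.00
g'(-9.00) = 70.00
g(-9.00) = -308.00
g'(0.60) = -6.80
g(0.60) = -4.64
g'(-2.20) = 15.60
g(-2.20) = -16.96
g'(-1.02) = 6.16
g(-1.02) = -4.12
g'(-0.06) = -1.52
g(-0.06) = -1.89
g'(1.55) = -14.40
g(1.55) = -14.71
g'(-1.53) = 10.24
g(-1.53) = -8.30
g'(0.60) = -6.80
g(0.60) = -4.64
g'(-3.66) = 27.28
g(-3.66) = -48.26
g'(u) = -8*u - 2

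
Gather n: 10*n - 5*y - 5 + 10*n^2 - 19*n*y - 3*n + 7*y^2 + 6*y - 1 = 10*n^2 + n*(7 - 19*y) + 7*y^2 + y - 6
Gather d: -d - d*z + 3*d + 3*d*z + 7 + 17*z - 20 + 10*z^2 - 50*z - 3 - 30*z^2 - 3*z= d*(2*z + 2) - 20*z^2 - 36*z - 16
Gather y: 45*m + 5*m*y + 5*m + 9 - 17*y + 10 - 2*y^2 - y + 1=50*m - 2*y^2 + y*(5*m - 18) + 20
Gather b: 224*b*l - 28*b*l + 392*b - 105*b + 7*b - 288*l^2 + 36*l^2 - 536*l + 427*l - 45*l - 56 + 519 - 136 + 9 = b*(196*l + 294) - 252*l^2 - 154*l + 336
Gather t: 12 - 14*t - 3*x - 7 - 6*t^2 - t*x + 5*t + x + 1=-6*t^2 + t*(-x - 9) - 2*x + 6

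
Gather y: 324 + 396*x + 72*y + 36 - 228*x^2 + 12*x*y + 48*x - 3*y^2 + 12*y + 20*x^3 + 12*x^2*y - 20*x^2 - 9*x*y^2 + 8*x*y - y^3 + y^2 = 20*x^3 - 248*x^2 + 444*x - y^3 + y^2*(-9*x - 2) + y*(12*x^2 + 20*x + 84) + 360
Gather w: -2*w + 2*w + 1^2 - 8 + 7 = 0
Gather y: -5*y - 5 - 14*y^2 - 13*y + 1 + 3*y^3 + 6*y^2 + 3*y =3*y^3 - 8*y^2 - 15*y - 4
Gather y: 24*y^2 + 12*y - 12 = 24*y^2 + 12*y - 12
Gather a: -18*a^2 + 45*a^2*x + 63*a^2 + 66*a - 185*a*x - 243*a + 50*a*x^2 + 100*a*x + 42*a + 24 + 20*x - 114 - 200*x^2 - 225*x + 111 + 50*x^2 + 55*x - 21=a^2*(45*x + 45) + a*(50*x^2 - 85*x - 135) - 150*x^2 - 150*x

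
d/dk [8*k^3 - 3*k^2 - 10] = 6*k*(4*k - 1)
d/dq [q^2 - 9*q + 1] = 2*q - 9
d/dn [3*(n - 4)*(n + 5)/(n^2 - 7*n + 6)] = 6*(-4*n^2 + 26*n - 67)/(n^4 - 14*n^3 + 61*n^2 - 84*n + 36)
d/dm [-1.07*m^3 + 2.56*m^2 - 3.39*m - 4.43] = -3.21*m^2 + 5.12*m - 3.39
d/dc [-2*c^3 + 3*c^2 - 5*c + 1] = -6*c^2 + 6*c - 5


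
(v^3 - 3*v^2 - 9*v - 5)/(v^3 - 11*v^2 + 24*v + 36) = (v^2 - 4*v - 5)/(v^2 - 12*v + 36)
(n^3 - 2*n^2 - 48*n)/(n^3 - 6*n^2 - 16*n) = (n + 6)/(n + 2)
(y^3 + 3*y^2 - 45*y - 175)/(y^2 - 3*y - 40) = (y^2 - 2*y - 35)/(y - 8)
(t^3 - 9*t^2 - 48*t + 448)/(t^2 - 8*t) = t - 1 - 56/t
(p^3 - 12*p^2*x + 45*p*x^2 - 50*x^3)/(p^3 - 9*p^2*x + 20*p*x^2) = (-p^2 + 7*p*x - 10*x^2)/(p*(-p + 4*x))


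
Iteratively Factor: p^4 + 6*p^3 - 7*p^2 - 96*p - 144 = (p + 4)*(p^3 + 2*p^2 - 15*p - 36) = (p + 3)*(p + 4)*(p^2 - p - 12) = (p + 3)^2*(p + 4)*(p - 4)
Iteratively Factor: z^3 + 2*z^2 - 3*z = (z + 3)*(z^2 - z) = (z - 1)*(z + 3)*(z)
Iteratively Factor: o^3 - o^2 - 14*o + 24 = (o - 3)*(o^2 + 2*o - 8) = (o - 3)*(o + 4)*(o - 2)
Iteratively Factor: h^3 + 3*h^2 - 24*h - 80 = (h + 4)*(h^2 - h - 20) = (h - 5)*(h + 4)*(h + 4)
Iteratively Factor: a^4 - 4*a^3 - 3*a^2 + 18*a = (a - 3)*(a^3 - a^2 - 6*a) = (a - 3)*(a + 2)*(a^2 - 3*a) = (a - 3)^2*(a + 2)*(a)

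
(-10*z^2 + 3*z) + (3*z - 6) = -10*z^2 + 6*z - 6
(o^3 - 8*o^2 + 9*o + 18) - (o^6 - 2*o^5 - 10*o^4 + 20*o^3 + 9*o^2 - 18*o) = -o^6 + 2*o^5 + 10*o^4 - 19*o^3 - 17*o^2 + 27*o + 18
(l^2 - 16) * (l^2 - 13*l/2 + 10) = l^4 - 13*l^3/2 - 6*l^2 + 104*l - 160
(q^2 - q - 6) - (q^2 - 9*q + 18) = 8*q - 24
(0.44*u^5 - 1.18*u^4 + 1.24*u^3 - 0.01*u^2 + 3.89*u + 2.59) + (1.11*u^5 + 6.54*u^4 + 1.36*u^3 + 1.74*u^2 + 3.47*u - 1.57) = 1.55*u^5 + 5.36*u^4 + 2.6*u^3 + 1.73*u^2 + 7.36*u + 1.02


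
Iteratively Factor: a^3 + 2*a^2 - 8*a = (a + 4)*(a^2 - 2*a) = a*(a + 4)*(a - 2)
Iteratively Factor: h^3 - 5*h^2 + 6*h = (h - 2)*(h^2 - 3*h) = h*(h - 2)*(h - 3)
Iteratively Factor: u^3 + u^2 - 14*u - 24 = (u + 2)*(u^2 - u - 12) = (u - 4)*(u + 2)*(u + 3)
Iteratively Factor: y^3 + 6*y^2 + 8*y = (y)*(y^2 + 6*y + 8) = y*(y + 2)*(y + 4)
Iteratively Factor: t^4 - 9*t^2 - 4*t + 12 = (t - 1)*(t^3 + t^2 - 8*t - 12) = (t - 1)*(t + 2)*(t^2 - t - 6) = (t - 1)*(t + 2)^2*(t - 3)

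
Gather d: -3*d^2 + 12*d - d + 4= -3*d^2 + 11*d + 4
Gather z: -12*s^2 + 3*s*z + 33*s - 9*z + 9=-12*s^2 + 33*s + z*(3*s - 9) + 9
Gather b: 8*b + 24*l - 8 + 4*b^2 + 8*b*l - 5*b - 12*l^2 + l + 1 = 4*b^2 + b*(8*l + 3) - 12*l^2 + 25*l - 7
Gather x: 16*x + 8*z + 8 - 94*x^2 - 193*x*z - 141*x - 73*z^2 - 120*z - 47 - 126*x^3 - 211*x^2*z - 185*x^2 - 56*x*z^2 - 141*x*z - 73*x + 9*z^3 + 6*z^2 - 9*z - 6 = -126*x^3 + x^2*(-211*z - 279) + x*(-56*z^2 - 334*z - 198) + 9*z^3 - 67*z^2 - 121*z - 45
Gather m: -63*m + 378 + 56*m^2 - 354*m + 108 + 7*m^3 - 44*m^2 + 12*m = 7*m^3 + 12*m^2 - 405*m + 486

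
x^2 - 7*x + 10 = (x - 5)*(x - 2)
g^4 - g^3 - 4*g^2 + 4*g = g*(g - 2)*(g - 1)*(g + 2)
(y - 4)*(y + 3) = y^2 - y - 12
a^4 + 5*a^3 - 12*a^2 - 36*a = a*(a - 3)*(a + 2)*(a + 6)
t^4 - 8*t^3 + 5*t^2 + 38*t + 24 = (t - 6)*(t - 4)*(t + 1)^2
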